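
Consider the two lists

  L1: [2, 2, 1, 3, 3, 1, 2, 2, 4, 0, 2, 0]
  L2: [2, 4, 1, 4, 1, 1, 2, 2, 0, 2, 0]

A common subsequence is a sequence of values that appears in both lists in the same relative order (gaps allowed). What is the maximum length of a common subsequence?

Let dp[i][j] be the LCS length of the first i values of L1 and the first j values of L2. dp[i][j] = dp[i-1][j-1]+1 when the i-th and j-th values match, else max(dp[i-1][j], dp[i][j-1]).
    ·  2  4  1  4  1  1  2  2  0  2  0
 ·  0  0  0  0  0  0  0  0  0  0  0  0
 2  0  1  1  1  1  1  1  1  1  1  1  1
 2  0  1  1  1  1  1  1  2  2  2  2  2
 1  0  1  1  2  2  2  2  2  2  2  2  2
 3  0  1  1  2  2  2  2  2  2  2  2  2
 3  0  1  1  2  2  2  2  2  2  2  2  2
 1  0  1  1  2  2  3  3  3  3  3  3  3
 2  0  1  1  2  2  3  3  4  4  4  4  4
 2  0  1  1  2  2  3  3  4  5  5  5  5
 4  0  1  2  2  3  3  3  4  5  5  5  5
 0  0  1  2  2  3  3  3  4  5  6  6  6
 2  0  1  2  2  3  3  3  4  5  6  7  7
 0  0  1  2  2  3  3  3  4  5  6  7  8
dp[12][11] = 8. One LCS (by backtracking along matches): 2, 1, 1, 2, 2, 0, 2, 0.

8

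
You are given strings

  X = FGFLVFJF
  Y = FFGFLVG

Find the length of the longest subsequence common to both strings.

Taking F at X[1]=Y[2] → G at X[2]=Y[3] → F at X[3]=Y[4] → L at X[4]=Y[5] → V at X[5]=Y[6] gives a common subsequence of length 5. Since dp[8][7] = 5, nothing longer is possible.

5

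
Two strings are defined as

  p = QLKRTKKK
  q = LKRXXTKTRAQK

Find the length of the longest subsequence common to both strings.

Pick L (p #2, q #1), then K (p #3, q #2), then R (p #4, q #3), then T (p #5, q #6), then K (p #6, q #7), then K (p #8, q #12); all 6 characters appear in both, in order, and the DP table's final entry dp[8][12] is also 6, so no common subsequence is longer.

6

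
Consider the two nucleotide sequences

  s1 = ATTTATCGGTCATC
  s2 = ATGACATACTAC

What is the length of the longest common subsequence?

8

Taking A (s1 #1, s2 #1) → T (s1 #2, s2 #2) → T (s1 #4, s2 #7) → A (s1 #5, s2 #8) → C (s1 #7, s2 #9) → T (s1 #10, s2 #10) → A (s1 #12, s2 #11) → C (s1 #14, s2 #12) gives a common subsequence of length 8. The LCS DP gives dp[14][12] = 8, so this is optimal.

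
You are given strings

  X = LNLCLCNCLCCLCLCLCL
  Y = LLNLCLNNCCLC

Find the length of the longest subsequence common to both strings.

10

Match L (X #1, Y #2); then N (X #2, Y #3); then L (X #3, Y #4); then C (X #4, Y #5); then L (X #5, Y #6); then N (X #7, Y #8); then C (X #13, Y #9); then C (X #15, Y #10); then L (X #16, Y #11); then C (X #17, Y #12) — 10 characters in the same relative order in both. dp[18][12] = 10 confirms this is the maximum.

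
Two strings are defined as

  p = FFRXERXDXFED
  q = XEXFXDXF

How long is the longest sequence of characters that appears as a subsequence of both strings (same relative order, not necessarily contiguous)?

6

One common subsequence of length 6: X [4,1], then E [5,2], then X [7,5], then D [8,6], then X [9,7], then F [10,8]. Since dp[12][8] = 6, nothing longer is possible.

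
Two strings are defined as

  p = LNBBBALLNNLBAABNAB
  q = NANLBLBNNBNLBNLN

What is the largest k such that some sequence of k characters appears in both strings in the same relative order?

9

One common subsequence of length 9: N (p #2, q #1); then A (p #6, q #2); then L (p #7, q #4); then L (p #8, q #6); then N (p #9, q #9); then N (p #10, q #11); then L (p #11, q #12); then B (p #12, q #13); then N (p #16, q #16). Since dp[18][16] = 9, nothing longer is possible.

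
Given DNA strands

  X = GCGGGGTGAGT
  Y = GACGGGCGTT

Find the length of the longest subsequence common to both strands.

8

Match G (X #1, Y #1), C (X #2, Y #3), G (X #3, Y #4), G (X #4, Y #5), G (X #5, Y #6), G (X #6, Y #8), T (X #7, Y #9), T (X #11, Y #10) — 8 bases in the same relative order in both, and the DP table's final entry dp[11][10] is also 8, so no common subsequence is longer.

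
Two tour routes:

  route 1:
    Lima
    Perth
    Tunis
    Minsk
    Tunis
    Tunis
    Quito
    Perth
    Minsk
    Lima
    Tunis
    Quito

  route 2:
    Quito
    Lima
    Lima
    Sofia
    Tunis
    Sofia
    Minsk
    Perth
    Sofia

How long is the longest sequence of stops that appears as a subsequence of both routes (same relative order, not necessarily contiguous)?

Pick Lima at route 1[1]=route 2[3], Tunis at route 1[3]=route 2[5], Minsk at route 1[4]=route 2[7], Perth at route 1[8]=route 2[8]; all 4 stops appear in both, in order. dp[12][9] = 4 confirms this is the maximum.

4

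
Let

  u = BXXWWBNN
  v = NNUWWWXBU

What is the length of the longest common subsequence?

3

Let dp[i][j] be the LCS length of the first i characters of u and the first j characters of v. dp[i][j] = dp[i-1][j-1]+1 when the i-th and j-th characters match, else max(dp[i-1][j], dp[i][j-1]).
    ·  N  N  U  W  W  W  X  B  U
 ·  0  0  0  0  0  0  0  0  0  0
 B  0  0  0  0  0  0  0  0  1  1
 X  0  0  0  0  0  0  0  1  1  1
 X  0  0  0  0  0  0  0  1  1  1
 W  0  0  0  0  1  1  1  1  1  1
 W  0  0  0  0  1  2  2  2  2  2
 B  0  0  0  0  1  2  2  2  3  3
 N  0  1  1  1  1  2  2  2  3  3
 N  0  1  2  2  2  2  2  2  3  3
dp[8][9] = 3. One LCS (by backtracking along matches): WWB.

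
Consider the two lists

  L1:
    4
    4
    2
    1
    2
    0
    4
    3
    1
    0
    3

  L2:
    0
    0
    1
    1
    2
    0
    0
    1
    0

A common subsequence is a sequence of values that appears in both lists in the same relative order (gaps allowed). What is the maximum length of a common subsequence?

Let dp[i][j] be the LCS length of the first i values of L1 and the first j values of L2. dp[i][j] = dp[i-1][j-1]+1 when the i-th and j-th values match, else max(dp[i-1][j], dp[i][j-1]).
    ·  0  0  1  1  2  0  0  1  0
 ·  0  0  0  0  0  0  0  0  0  0
 4  0  0  0  0  0  0  0  0  0  0
 4  0  0  0  0  0  0  0  0  0  0
 2  0  0  0  0  0  1  1  1  1  1
 1  0  0  0  1  1  1  1  1  2  2
 2  0  0  0  1  1  2  2  2  2  2
 0  0  1  1  1  1  2  3  3  3  3
 4  0  1  1  1  1  2  3  3  3  3
 3  0  1  1  1  1  2  3  3  3  3
 1  0  1  1  2  2  2  3  3  4  4
 0  0  1  2  2  2  2  3  4  4  5
 3  0  1  2  2  2  2  3  4  4  5
dp[11][9] = 5. One LCS (by backtracking along matches): 1, 2, 0, 1, 0.

5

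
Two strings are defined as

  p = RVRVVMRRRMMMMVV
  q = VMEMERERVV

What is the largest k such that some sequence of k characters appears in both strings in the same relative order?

6

Match V [2,1], M [6,4], R [7,6], R [9,8], V [14,9], V [15,10] — 6 characters in the same relative order in both, and the DP table's final entry dp[15][10] is also 6, so no common subsequence is longer.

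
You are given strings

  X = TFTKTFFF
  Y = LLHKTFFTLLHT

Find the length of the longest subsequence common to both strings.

4

Let dp[i][j] be the LCS length of the first i characters of X and the first j characters of Y. dp[i][j] = dp[i-1][j-1]+1 when the i-th and j-th characters match, else max(dp[i-1][j], dp[i][j-1]).
    ·  L  L  H  K  T  F  F  T  L  L  H  T
 ·  0  0  0  0  0  0  0  0  0  0  0  0  0
 T  0  0  0  0  0  1  1  1  1  1  1  1  1
 F  0  0  0  0  0  1  2  2  2  2  2  2  2
 T  0  0  0  0  0  1  2  2  3  3  3  3  3
 K  0  0  0  0  1  1  2  2  3  3  3  3  3
 T  0  0  0  0  1  2  2  2  3  3  3  3  4
 F  0  0  0  0  1  2  3  3  3  3  3  3  4
 F  0  0  0  0  1  2  3  4  4  4  4  4  4
 F  0  0  0  0  1  2  3  4  4  4  4  4  4
dp[8][12] = 4. One LCS (by backtracking along matches): TFTT.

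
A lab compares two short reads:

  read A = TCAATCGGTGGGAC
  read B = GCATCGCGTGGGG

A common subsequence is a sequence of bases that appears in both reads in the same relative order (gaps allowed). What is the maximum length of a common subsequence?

10

Pick C (read A #2, read B #2) → A (read A #4, read B #3) → T (read A #5, read B #4) → C (read A #6, read B #5) → G (read A #7, read B #6) → G (read A #8, read B #8) → T (read A #9, read B #9) → G (read A #10, read B #11) → G (read A #11, read B #12) → G (read A #12, read B #13); all 10 bases appear in both, in order. dp[14][13] = 10 confirms this is the maximum.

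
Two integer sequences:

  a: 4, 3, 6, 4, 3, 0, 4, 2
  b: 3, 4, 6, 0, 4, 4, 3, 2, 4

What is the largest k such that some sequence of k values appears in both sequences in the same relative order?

Pick 4 at a[1]=b[2], then 6 at a[3]=b[3], then 4 at a[4]=b[6], then 3 at a[5]=b[7], then 4 at a[7]=b[9]; all 5 values appear in both, in order. Since dp[8][9] = 5, nothing longer is possible.

5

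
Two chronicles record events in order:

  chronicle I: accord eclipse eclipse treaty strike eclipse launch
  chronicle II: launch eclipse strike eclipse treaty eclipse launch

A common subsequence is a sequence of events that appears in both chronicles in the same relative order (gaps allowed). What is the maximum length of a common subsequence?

5

Taking eclipse at chronicle I[2]=chronicle II[2] → eclipse at chronicle I[3]=chronicle II[4] → treaty at chronicle I[4]=chronicle II[5] → eclipse at chronicle I[6]=chronicle II[6] → launch at chronicle I[7]=chronicle II[7] gives a common subsequence of length 5, and the DP table's final entry dp[7][7] is also 5, so no common subsequence is longer.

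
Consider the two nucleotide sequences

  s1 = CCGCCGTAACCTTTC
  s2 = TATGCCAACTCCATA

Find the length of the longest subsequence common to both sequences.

8

One common subsequence of length 8: G (s1 #3, s2 #4), then C (s1 #4, s2 #5), then C (s1 #5, s2 #6), then A (s1 #8, s2 #7), then A (s1 #9, s2 #8), then C (s1 #10, s2 #11), then C (s1 #11, s2 #12), then T (s1 #12, s2 #14). dp[15][15] = 8 confirms this is the maximum.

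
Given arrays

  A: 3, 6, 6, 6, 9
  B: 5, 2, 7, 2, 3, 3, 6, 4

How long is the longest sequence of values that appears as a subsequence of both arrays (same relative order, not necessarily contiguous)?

2

Taking 3 at A[1]=B[6]; then 6 at A[2]=B[7] gives a common subsequence of length 2. Since dp[5][8] = 2, nothing longer is possible.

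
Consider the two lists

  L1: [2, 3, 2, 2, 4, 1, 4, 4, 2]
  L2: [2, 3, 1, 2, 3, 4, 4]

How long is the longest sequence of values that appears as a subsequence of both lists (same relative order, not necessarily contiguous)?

5

Pick 2 [1,1], then 3 [2,2], then 2 [3,4], then 4 [7,6], then 4 [8,7]; all 5 values appear in both, in order. The LCS DP gives dp[9][7] = 5, so this is optimal.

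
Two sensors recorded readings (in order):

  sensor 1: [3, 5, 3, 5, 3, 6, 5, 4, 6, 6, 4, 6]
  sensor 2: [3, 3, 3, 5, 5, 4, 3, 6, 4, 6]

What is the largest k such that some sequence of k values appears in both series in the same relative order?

8

Taking 3 at sensor 1[1]=sensor 2[2]; then 3 at sensor 1[3]=sensor 2[3]; then 5 at sensor 1[4]=sensor 2[4]; then 5 at sensor 1[7]=sensor 2[5]; then 4 at sensor 1[8]=sensor 2[6]; then 6 at sensor 1[10]=sensor 2[8]; then 4 at sensor 1[11]=sensor 2[9]; then 6 at sensor 1[12]=sensor 2[10] gives a common subsequence of length 8. The LCS DP gives dp[12][10] = 8, so this is optimal.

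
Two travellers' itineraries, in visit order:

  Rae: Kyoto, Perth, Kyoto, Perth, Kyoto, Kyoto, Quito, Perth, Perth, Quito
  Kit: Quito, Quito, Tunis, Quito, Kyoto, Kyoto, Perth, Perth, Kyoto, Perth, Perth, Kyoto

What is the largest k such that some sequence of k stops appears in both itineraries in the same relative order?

6

Pick Kyoto at Rae[1]=Kit[6]; then Perth at Rae[2]=Kit[7]; then Perth at Rae[4]=Kit[8]; then Kyoto at Rae[6]=Kit[9]; then Perth at Rae[8]=Kit[10]; then Perth at Rae[9]=Kit[11]; all 6 stops appear in both, in order. The LCS DP gives dp[10][12] = 6, so this is optimal.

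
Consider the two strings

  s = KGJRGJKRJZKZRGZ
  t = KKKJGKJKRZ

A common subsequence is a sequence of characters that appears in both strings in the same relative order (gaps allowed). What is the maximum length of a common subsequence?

8

Let dp[i][j] be the LCS length of the first i characters of s and the first j characters of t. dp[i][j] = dp[i-1][j-1]+1 when the i-th and j-th characters match, else max(dp[i-1][j], dp[i][j-1]).
    ·  K  K  K  J  G  K  J  K  R  Z
 ·  0  0  0  0  0  0  0  0  0  0  0
 K  0  1  1  1  1  1  1  1  1  1  1
 G  0  1  1  1  1  2  2  2  2  2  2
 J  0  1  1  1  2  2  2  3  3  3  3
 R  0  1  1  1  2  2  2  3  3  4  4
 G  0  1  1  1  2  3  3  3  3  4  4
 J  0  1  1  1  2  3  3  4  4  4  4
 K  0  1  2  2  2  3  4  4  5  5  5
 R  0  1  2  2  2  3  4  4  5  6  6
 J  0  1  2  2  3  3  4  5  5  6  6
 Z  0  1  2  2  3  3  4  5  5  6  7
 K  0  1  2  3  3  3  4  5  6  6  7
 Z  0  1  2  3  3  3  4  5  6  6  7
 R  0  1  2  3  3  3  4  5  6  7  7
 G  0  1  2  3  3  4  4  5  6  7  7
 Z  0  1  2  3  3  4  4  5  6  7  8
dp[15][10] = 8. One LCS (by backtracking along matches): KJGKJKRZ.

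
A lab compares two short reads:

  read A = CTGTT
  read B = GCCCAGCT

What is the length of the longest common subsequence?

3

Let dp[i][j] be the LCS length of the first i bases of read A and the first j bases of read B. dp[i][j] = dp[i-1][j-1]+1 when the i-th and j-th bases match, else max(dp[i-1][j], dp[i][j-1]).
    ·  G  C  C  C  A  G  C  T
 ·  0  0  0  0  0  0  0  0  0
 C  0  0  1  1  1  1  1  1  1
 T  0  0  1  1  1  1  1  1  2
 G  0  1  1  1  1  1  2  2  2
 T  0  1  1  1  1  1  2  2  3
 T  0  1  1  1  1  1  2  2  3
dp[5][8] = 3. One LCS (by backtracking along matches): CGT.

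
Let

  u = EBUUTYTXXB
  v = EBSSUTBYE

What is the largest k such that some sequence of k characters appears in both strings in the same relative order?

5

Taking E (u #1, v #1) → B (u #2, v #2) → U (u #4, v #5) → T (u #5, v #6) → Y (u #6, v #8) gives a common subsequence of length 5. The LCS DP gives dp[10][9] = 5, so this is optimal.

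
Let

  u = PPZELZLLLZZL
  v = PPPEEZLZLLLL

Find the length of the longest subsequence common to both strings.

Pick P (u #1, v #2), then P (u #2, v #3), then Z (u #3, v #6), then L (u #5, v #7), then Z (u #6, v #8), then L (u #7, v #9), then L (u #8, v #10), then L (u #9, v #11), then L (u #12, v #12); all 9 characters appear in both, in order. The LCS DP gives dp[12][12] = 9, so this is optimal.

9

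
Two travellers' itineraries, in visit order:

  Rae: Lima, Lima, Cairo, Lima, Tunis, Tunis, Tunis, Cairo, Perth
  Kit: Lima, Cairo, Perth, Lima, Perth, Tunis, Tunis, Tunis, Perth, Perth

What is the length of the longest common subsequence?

Taking Lima at Rae[2]=Kit[1] → Cairo at Rae[3]=Kit[2] → Lima at Rae[4]=Kit[4] → Tunis at Rae[5]=Kit[6] → Tunis at Rae[6]=Kit[7] → Tunis at Rae[7]=Kit[8] → Perth at Rae[9]=Kit[10] gives a common subsequence of length 7, and the DP table's final entry dp[9][10] is also 7, so no common subsequence is longer.

7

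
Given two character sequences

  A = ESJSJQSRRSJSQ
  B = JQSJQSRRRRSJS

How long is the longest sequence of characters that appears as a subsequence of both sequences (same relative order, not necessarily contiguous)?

10

One common subsequence of length 10: J (A #3, B #1); then S (A #4, B #3); then J (A #5, B #4); then Q (A #6, B #5); then S (A #7, B #6); then R (A #8, B #9); then R (A #9, B #10); then S (A #10, B #11); then J (A #11, B #12); then S (A #12, B #13). The LCS DP gives dp[13][13] = 10, so this is optimal.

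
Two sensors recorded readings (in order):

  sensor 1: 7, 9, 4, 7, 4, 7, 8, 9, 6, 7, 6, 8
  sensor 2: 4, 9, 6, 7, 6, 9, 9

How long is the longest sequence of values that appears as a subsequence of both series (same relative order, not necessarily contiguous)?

Let dp[i][j] be the LCS length of the first i values of sensor 1 and the first j values of sensor 2. dp[i][j] = dp[i-1][j-1]+1 when the i-th and j-th values match, else max(dp[i-1][j], dp[i][j-1]).
    ·  4  9  6  7  6  9  9
 ·  0  0  0  0  0  0  0  0
 7  0  0  0  0  1  1  1  1
 9  0  0  1  1  1  1  2  2
 4  0  1  1  1  1  1  2  2
 7  0  1  1  1  2  2  2  2
 4  0  1  1  1  2  2  2  2
 7  0  1  1  1  2  2  2  2
 8  0  1  1  1  2  2  2  2
 9  0  1  2  2  2  2  3  3
 6  0  1  2  3  3  3  3  3
 7  0  1  2  3  4  4  4  4
 6  0  1  2  3  4  5  5  5
 8  0  1  2  3  4  5  5  5
dp[12][7] = 5. One LCS (by backtracking along matches): 4, 9, 6, 7, 6.

5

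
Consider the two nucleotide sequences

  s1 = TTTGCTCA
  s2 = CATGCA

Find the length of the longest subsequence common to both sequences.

Let dp[i][j] be the LCS length of the first i bases of s1 and the first j bases of s2. dp[i][j] = dp[i-1][j-1]+1 when the i-th and j-th bases match, else max(dp[i-1][j], dp[i][j-1]).
    ·  C  A  T  G  C  A
 ·  0  0  0  0  0  0  0
 T  0  0  0  1  1  1  1
 T  0  0  0  1  1  1  1
 T  0  0  0  1  1  1  1
 G  0  0  0  1  2  2  2
 C  0  1  1  1  2  3  3
 T  0  1  1  2  2  3  3
 C  0  1  1  2  2  3  3
 A  0  1  2  2  2  3  4
dp[8][6] = 4. One LCS (by backtracking along matches): TGCA.

4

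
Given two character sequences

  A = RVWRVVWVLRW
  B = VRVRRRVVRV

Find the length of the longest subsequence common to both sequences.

6

Match R [1,2] → V [2,3] → R [4,6] → V [5,7] → V [6,8] → V [8,10] — 6 characters in the same relative order in both. dp[11][10] = 6 confirms this is the maximum.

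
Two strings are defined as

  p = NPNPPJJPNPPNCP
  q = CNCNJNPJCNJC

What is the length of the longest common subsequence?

7

Pick N (p #1, q #2) → N (p #3, q #4) → J (p #7, q #5) → N (p #9, q #6) → P (p #10, q #7) → N (p #12, q #10) → C (p #13, q #12); all 7 characters appear in both, in order. Since dp[14][12] = 7, nothing longer is possible.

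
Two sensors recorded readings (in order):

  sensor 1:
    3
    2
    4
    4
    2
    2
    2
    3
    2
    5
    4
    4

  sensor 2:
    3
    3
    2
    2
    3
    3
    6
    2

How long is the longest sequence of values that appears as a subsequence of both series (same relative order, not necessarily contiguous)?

5

Taking 3 [1,2]; then 2 [2,3]; then 2 [5,4]; then 3 [8,6]; then 2 [9,8] gives a common subsequence of length 5. dp[12][8] = 5 confirms this is the maximum.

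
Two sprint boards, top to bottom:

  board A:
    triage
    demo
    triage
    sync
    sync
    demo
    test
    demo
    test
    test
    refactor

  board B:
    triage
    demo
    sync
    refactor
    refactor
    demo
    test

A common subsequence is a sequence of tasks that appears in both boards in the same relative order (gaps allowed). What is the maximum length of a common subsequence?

5

Match triage [1,1] → demo [2,2] → sync [4,3] → demo [8,6] → test [10,7] — 5 tasks in the same relative order in both, and the DP table's final entry dp[11][7] is also 5, so no common subsequence is longer.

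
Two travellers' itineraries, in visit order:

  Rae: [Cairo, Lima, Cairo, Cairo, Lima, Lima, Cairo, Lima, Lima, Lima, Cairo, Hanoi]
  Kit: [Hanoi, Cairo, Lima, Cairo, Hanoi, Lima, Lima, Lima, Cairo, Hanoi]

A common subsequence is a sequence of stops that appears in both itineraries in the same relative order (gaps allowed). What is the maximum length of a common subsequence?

8

Match Cairo [1,2], then Lima [2,3], then Cairo [3,4], then Lima [8,6], then Lima [9,7], then Lima [10,8], then Cairo [11,9], then Hanoi [12,10] — 8 stops in the same relative order in both, and the DP table's final entry dp[12][10] is also 8, so no common subsequence is longer.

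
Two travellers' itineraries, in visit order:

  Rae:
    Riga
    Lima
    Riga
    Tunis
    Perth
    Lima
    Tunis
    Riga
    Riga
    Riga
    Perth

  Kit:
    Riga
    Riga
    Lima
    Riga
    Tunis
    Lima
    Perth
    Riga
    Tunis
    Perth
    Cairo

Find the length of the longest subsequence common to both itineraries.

7

One common subsequence of length 7: Riga [1,2], Lima [2,3], Riga [3,4], Tunis [4,5], Perth [5,7], Tunis [7,9], Perth [11,10], and the DP table's final entry dp[11][11] is also 7, so no common subsequence is longer.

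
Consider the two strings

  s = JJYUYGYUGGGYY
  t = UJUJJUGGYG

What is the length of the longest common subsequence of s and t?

6

Let dp[i][j] be the LCS length of the first i characters of s and the first j characters of t. dp[i][j] = dp[i-1][j-1]+1 when the i-th and j-th characters match, else max(dp[i-1][j], dp[i][j-1]).
    ·  U  J  U  J  J  U  G  G  Y  G
 ·  0  0  0  0  0  0  0  0  0  0  0
 J  0  0  1  1  1  1  1  1  1  1  1
 J  0  0  1  1  2  2  2  2  2  2  2
 Y  0  0  1  1  2  2  2  2  2  3  3
 U  0  1  1  2  2  2  3  3  3  3  3
 Y  0  1  1  2  2  2  3  3  3  4  4
 G  0  1  1  2  2  2  3  4  4  4  5
 Y  0  1  1  2  2  2  3  4  4  5  5
 U  0  1  1  2  2  2  3  4  4  5  5
 G  0  1  1  2  2  2  3  4  5  5  6
 G  0  1  1  2  2  2  3  4  5  5  6
 G  0  1  1  2  2  2  3  4  5  5  6
 Y  0  1  1  2  2  2  3  4  5  6  6
 Y  0  1  1  2  2  2  3  4  5  6  6
dp[13][10] = 6. One LCS (by backtracking along matches): JJUGYG.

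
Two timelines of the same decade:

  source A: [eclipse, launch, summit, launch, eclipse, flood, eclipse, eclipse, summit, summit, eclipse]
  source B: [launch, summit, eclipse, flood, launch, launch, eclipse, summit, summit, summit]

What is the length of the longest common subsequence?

Taking launch at source A[2]=source B[1], summit at source A[3]=source B[2], eclipse at source A[5]=source B[3], flood at source A[6]=source B[4], eclipse at source A[7]=source B[7], summit at source A[9]=source B[9], summit at source A[10]=source B[10] gives a common subsequence of length 7. The LCS DP gives dp[11][10] = 7, so this is optimal.

7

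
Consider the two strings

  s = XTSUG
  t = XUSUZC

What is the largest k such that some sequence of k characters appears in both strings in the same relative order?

Pick X at s[1]=t[1]; then S at s[3]=t[3]; then U at s[4]=t[4]; all 3 characters appear in both, in order, and the DP table's final entry dp[5][6] is also 3, so no common subsequence is longer.

3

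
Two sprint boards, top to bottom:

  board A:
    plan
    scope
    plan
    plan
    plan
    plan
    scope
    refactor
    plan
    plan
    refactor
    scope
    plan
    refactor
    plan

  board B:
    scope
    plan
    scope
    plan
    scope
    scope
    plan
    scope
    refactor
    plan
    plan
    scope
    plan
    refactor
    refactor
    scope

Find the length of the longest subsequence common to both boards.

11

Pick plan (board A #1, board B #2); then scope (board A #2, board B #3); then plan (board A #3, board B #4); then plan (board A #6, board B #7); then scope (board A #7, board B #8); then refactor (board A #8, board B #9); then plan (board A #9, board B #10); then plan (board A #10, board B #11); then scope (board A #12, board B #12); then plan (board A #13, board B #13); then refactor (board A #14, board B #15); all 11 tasks appear in both, in order, and the DP table's final entry dp[15][16] is also 11, so no common subsequence is longer.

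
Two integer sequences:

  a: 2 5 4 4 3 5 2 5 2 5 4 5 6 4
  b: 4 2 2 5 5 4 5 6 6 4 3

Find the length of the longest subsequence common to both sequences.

8

Match 2 [1,2]; then 2 [7,3]; then 5 [8,4]; then 5 [10,5]; then 4 [11,6]; then 5 [12,7]; then 6 [13,9]; then 4 [14,10] — 8 values in the same relative order in both, and the DP table's final entry dp[14][11] is also 8, so no common subsequence is longer.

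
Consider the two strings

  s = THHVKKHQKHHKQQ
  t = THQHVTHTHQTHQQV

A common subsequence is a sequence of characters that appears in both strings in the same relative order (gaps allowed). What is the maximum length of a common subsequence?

9

One common subsequence of length 9: T at s[1]=t[1]; then H at s[2]=t[2]; then H at s[3]=t[4]; then V at s[4]=t[5]; then H at s[7]=t[9]; then Q at s[8]=t[10]; then H at s[11]=t[12]; then Q at s[13]=t[13]; then Q at s[14]=t[14], and the DP table's final entry dp[14][15] is also 9, so no common subsequence is longer.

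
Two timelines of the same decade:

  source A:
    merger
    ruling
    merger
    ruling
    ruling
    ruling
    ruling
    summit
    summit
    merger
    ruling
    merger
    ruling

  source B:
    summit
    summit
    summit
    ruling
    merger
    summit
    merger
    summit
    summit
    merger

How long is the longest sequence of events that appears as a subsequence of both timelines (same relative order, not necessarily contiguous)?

5

Pick merger [1,5]; then merger [3,7]; then summit [8,8]; then summit [9,9]; then merger [12,10]; all 5 events appear in both, in order, and the DP table's final entry dp[13][10] is also 5, so no common subsequence is longer.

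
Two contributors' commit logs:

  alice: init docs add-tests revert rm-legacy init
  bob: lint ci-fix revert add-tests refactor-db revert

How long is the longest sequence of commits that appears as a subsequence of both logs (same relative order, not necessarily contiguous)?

2

Match add-tests at alice[3]=bob[4] → revert at alice[4]=bob[6] — 2 commits in the same relative order in both. Since dp[6][6] = 2, nothing longer is possible.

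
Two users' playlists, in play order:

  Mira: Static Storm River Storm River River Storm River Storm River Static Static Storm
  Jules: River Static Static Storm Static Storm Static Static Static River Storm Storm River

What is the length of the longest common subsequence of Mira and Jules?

7

One common subsequence of length 7: Static [1,3] → Storm [2,4] → Storm [4,6] → River [6,10] → Storm [7,11] → Storm [9,12] → River [10,13]. dp[13][13] = 7 confirms this is the maximum.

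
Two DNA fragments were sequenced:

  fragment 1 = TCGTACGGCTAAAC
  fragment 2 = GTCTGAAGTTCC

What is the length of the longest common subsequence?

7

Pick T (fragment 1 #1, fragment 2 #2) → C (fragment 1 #2, fragment 2 #3) → G (fragment 1 #3, fragment 2 #5) → A (fragment 1 #5, fragment 2 #7) → G (fragment 1 #7, fragment 2 #8) → C (fragment 1 #9, fragment 2 #11) → C (fragment 1 #14, fragment 2 #12); all 7 bases appear in both, in order. dp[14][12] = 7 confirms this is the maximum.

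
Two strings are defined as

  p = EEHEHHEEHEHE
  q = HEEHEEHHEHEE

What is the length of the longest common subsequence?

10

Let dp[i][j] be the LCS length of the first i characters of p and the first j characters of q. dp[i][j] = dp[i-1][j-1]+1 when the i-th and j-th characters match, else max(dp[i-1][j], dp[i][j-1]).
    ·  H  E  E  H  E  E  H  H  E  H  E  E
 ·  0  0  0  0  0  0  0  0  0  0  0  0  0
 E  0  0  1  1  1  1  1  1  1  1  1  1  1
 E  0  0  1  2  2  2  2  2  2  2  2  2  2
 H  0  1  1  2  3  3  3  3  3  3  3  3  3
 E  0  1  2  2  3  4  4  4  4  4  4  4  4
 H  0  1  2  2  3  4  4  5  5  5  5  5  5
 H  0  1  2  2  3  4  4  5  6  6  6  6  6
 E  0  1  2  3  3  4  5  5  6  7  7  7  7
 E  0  1  2  3  3  4  5  5  6  7  7  8  8
 H  0  1  2  3  4  4  5  6  6  7  8  8  8
 E  0  1  2  3  4  5  5  6  6  7  8  9  9
 H  0  1  2  3  4  5  5  6  7  7  8  9  9
 E  0  1  2  3  4  5  6  6  7  8  8  9 10
dp[12][12] = 10. One LCS (by backtracking along matches): EEHEHHEHEE.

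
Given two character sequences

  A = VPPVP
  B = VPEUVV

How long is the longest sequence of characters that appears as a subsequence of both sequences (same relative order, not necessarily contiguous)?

Let dp[i][j] be the LCS length of the first i characters of A and the first j characters of B. dp[i][j] = dp[i-1][j-1]+1 when the i-th and j-th characters match, else max(dp[i-1][j], dp[i][j-1]).
    ·  V  P  E  U  V  V
 ·  0  0  0  0  0  0  0
 V  0  1  1  1  1  1  1
 P  0  1  2  2  2  2  2
 P  0  1  2  2  2  2  2
 V  0  1  2  2  2  3  3
 P  0  1  2  2  2  3  3
dp[5][6] = 3. One LCS (by backtracking along matches): VPV.

3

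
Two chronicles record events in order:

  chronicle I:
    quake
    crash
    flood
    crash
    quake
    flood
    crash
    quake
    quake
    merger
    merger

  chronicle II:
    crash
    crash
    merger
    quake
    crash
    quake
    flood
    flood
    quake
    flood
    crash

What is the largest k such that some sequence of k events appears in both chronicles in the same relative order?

6

One common subsequence of length 6: quake [1,4] → crash [2,5] → flood [3,8] → quake [5,9] → flood [6,10] → crash [7,11], and the DP table's final entry dp[11][11] is also 6, so no common subsequence is longer.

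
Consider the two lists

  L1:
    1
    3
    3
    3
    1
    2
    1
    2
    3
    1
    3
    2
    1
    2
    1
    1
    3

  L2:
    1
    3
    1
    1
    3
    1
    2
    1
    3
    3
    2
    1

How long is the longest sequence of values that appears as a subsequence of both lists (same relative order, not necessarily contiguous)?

10

Match 1 at L1[1]=L2[1]; then 3 at L1[2]=L2[2]; then 3 at L1[4]=L2[5]; then 1 at L1[5]=L2[6]; then 2 at L1[6]=L2[7]; then 1 at L1[7]=L2[8]; then 3 at L1[9]=L2[9]; then 3 at L1[11]=L2[10]; then 2 at L1[14]=L2[11]; then 1 at L1[16]=L2[12] — 10 values in the same relative order in both, and the DP table's final entry dp[17][12] is also 10, so no common subsequence is longer.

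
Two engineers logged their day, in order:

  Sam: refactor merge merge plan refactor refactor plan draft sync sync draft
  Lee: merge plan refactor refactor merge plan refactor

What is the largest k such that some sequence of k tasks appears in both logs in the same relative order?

One common subsequence of length 5: merge at Sam[3]=Lee[1], then plan at Sam[4]=Lee[2], then refactor at Sam[5]=Lee[3], then refactor at Sam[6]=Lee[4], then plan at Sam[7]=Lee[6]. Since dp[11][7] = 5, nothing longer is possible.

5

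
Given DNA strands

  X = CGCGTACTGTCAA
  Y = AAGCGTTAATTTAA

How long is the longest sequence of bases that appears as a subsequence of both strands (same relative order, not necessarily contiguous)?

One common subsequence of length 9: G (X #2, Y #3), C (X #3, Y #4), G (X #4, Y #5), T (X #5, Y #7), A (X #6, Y #9), T (X #8, Y #11), T (X #10, Y #12), A (X #12, Y #13), A (X #13, Y #14), and the DP table's final entry dp[13][14] is also 9, so no common subsequence is longer.

9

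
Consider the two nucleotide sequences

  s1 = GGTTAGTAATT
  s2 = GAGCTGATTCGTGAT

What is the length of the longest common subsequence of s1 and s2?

8

One common subsequence of length 8: G at s1[1]=s2[3] → G at s1[2]=s2[6] → T at s1[3]=s2[8] → T at s1[4]=s2[9] → G at s1[6]=s2[11] → T at s1[7]=s2[12] → A at s1[9]=s2[14] → T at s1[11]=s2[15]. The LCS DP gives dp[11][15] = 8, so this is optimal.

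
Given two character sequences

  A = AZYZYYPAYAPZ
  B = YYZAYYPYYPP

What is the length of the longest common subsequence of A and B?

7

Let dp[i][j] be the LCS length of the first i characters of A and the first j characters of B. dp[i][j] = dp[i-1][j-1]+1 when the i-th and j-th characters match, else max(dp[i-1][j], dp[i][j-1]).
    ·  Y  Y  Z  A  Y  Y  P  Y  Y  P  P
 ·  0  0  0  0  0  0  0  0  0  0  0  0
 A  0  0  0  0  1  1  1  1  1  1  1  1
 Z  0  0  0  1  1  1  1  1  1  1  1  1
 Y  0  1  1  1  1  2  2  2  2  2  2  2
 Z  0  1  1  2  2  2  2  2  2  2  2  2
 Y  0  1  2  2  2  3  3  3  3  3  3  3
 Y  0  1  2  2  2  3  4  4  4  4  4  4
 P  0  1  2  2  2  3  4  5  5  5  5  5
 A  0  1  2  2  3  3  4  5  5  5  5  5
 Y  0  1  2  2  3  4  4  5  6  6  6  6
 A  0  1  2  2  3  4  4  5  6  6  6  6
 P  0  1  2  2  3  4  4  5  6  6  7  7
 Z  0  1  2  3  3  4  4  5  6  6  7  7
dp[12][11] = 7. One LCS (by backtracking along matches): YZYYPYP.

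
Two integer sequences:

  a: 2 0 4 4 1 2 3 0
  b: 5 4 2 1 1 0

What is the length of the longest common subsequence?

3

Let dp[i][j] be the LCS length of the first i values of a and the first j values of b. dp[i][j] = dp[i-1][j-1]+1 when the i-th and j-th values match, else max(dp[i-1][j], dp[i][j-1]).
    ·  5  4  2  1  1  0
 ·  0  0  0  0  0  0  0
 2  0  0  0  1  1  1  1
 0  0  0  0  1  1  1  2
 4  0  0  1  1  1  1  2
 4  0  0  1  1  1  1  2
 1  0  0  1  1  2  2  2
 2  0  0  1  2  2  2  2
 3  0  0  1  2  2  2  2
 0  0  0  1  2  2  2  3
dp[8][6] = 3. One LCS (by backtracking along matches): 2, 1, 0.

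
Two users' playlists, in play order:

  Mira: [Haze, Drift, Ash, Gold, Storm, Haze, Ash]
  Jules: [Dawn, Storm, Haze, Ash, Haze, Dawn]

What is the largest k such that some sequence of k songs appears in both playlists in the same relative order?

One common subsequence of length 3: Haze [1,3] → Ash [3,4] → Haze [6,5]. Since dp[7][6] = 3, nothing longer is possible.

3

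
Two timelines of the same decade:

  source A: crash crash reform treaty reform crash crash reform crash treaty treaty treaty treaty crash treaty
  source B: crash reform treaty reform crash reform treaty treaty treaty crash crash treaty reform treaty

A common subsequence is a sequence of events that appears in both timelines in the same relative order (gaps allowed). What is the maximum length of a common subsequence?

11

Pick crash (source A #2, source B #1); then reform (source A #3, source B #2); then treaty (source A #4, source B #3); then reform (source A #5, source B #4); then crash (source A #7, source B #5); then reform (source A #8, source B #6); then treaty (source A #10, source B #7); then treaty (source A #11, source B #8); then treaty (source A #12, source B #9); then treaty (source A #13, source B #12); then treaty (source A #15, source B #14); all 11 events appear in both, in order. The LCS DP gives dp[15][14] = 11, so this is optimal.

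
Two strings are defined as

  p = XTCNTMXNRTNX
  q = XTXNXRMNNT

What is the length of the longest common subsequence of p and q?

6

Let dp[i][j] be the LCS length of the first i characters of p and the first j characters of q. dp[i][j] = dp[i-1][j-1]+1 when the i-th and j-th characters match, else max(dp[i-1][j], dp[i][j-1]).
    ·  X  T  X  N  X  R  M  N  N  T
 ·  0  0  0  0  0  0  0  0  0  0  0
 X  0  1  1  1  1  1  1  1  1  1  1
 T  0  1  2  2  2  2  2  2  2  2  2
 C  0  1  2  2  2  2  2  2  2  2  2
 N  0  1  2  2  3  3  3  3  3  3  3
 T  0  1  2  2  3  3  3  3  3  3  4
 M  0  1  2  2  3  3  3  4  4  4  4
 X  0  1  2  3  3  4  4  4  4  4  4
 N  0  1  2  3  4  4  4  4  5  5  5
 R  0  1  2  3  4  4  5  5  5  5  5
 T  0  1  2  3  4  4  5  5  5  5  6
 N  0  1  2  3  4  4  5  5  6  6  6
 X  0  1  2  3  4  5  5  5  6  6  6
dp[12][10] = 6. One LCS (by backtracking along matches): XTNMNT.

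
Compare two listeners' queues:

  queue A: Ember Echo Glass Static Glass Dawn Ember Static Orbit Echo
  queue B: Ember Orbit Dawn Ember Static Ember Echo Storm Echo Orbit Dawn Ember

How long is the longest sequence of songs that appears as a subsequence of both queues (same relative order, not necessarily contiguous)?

Taking Ember at queue A[1]=queue B[1]; then Dawn at queue A[6]=queue B[3]; then Ember at queue A[7]=queue B[4]; then Static at queue A[8]=queue B[5]; then Orbit at queue A[9]=queue B[10] gives a common subsequence of length 5. dp[10][12] = 5 confirms this is the maximum.

5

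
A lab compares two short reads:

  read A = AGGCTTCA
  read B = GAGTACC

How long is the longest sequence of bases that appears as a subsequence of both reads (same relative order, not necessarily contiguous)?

Pick A at read A[1]=read B[2] → G at read A[2]=read B[3] → C at read A[4]=read B[6] → C at read A[7]=read B[7]; all 4 bases appear in both, in order. Since dp[8][7] = 4, nothing longer is possible.

4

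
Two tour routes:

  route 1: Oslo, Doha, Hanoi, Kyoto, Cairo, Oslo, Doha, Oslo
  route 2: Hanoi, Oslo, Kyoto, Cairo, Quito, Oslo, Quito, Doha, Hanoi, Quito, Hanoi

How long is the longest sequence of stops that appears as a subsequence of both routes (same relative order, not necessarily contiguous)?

One common subsequence of length 5: Oslo (route 1 #1, route 2 #2), Kyoto (route 1 #4, route 2 #3), Cairo (route 1 #5, route 2 #4), Oslo (route 1 #6, route 2 #6), Doha (route 1 #7, route 2 #8). dp[8][11] = 5 confirms this is the maximum.

5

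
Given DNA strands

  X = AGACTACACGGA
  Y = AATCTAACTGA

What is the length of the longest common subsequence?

Let dp[i][j] be the LCS length of the first i bases of X and the first j bases of Y. dp[i][j] = dp[i-1][j-1]+1 when the i-th and j-th bases match, else max(dp[i-1][j], dp[i][j-1]).
    ·  A  A  T  C  T  A  A  C  T  G  A
 ·  0  0  0  0  0  0  0  0  0  0  0  0
 A  0  1  1  1  1  1  1  1  1  1  1  1
 G  0  1  1  1  1  1  1  1  1  1  2  2
 A  0  1  2  2  2  2  2  2  2  2  2  3
 C  0  1  2  2  3  3  3  3  3  3  3  3
 T  0  1  2  3  3  4  4  4  4  4  4  4
 A  0  1  2  3  3  4  5  5  5  5  5  5
 C  0  1  2  3  4  4  5  5  6  6  6  6
 A  0  1  2  3  4  4  5  6  6  6  6  7
 C  0  1  2  3  4  4  5  6  7  7  7  7
 G  0  1  2  3  4  4  5  6  7  7  8  8
 G  0  1  2  3  4  4  5  6  7  7  8  8
 A  0  1  2  3  4  4  5  6  7  7  8  9
dp[12][11] = 9. One LCS (by backtracking along matches): AACTAACGA.

9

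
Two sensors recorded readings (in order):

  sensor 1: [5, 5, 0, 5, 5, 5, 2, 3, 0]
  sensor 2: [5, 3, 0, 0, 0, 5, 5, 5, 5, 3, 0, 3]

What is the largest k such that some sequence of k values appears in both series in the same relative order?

One common subsequence of length 7: 5 (sensor 1 #1, sensor 2 #1); then 5 (sensor 1 #2, sensor 2 #6); then 5 (sensor 1 #4, sensor 2 #7); then 5 (sensor 1 #5, sensor 2 #8); then 5 (sensor 1 #6, sensor 2 #9); then 3 (sensor 1 #8, sensor 2 #10); then 0 (sensor 1 #9, sensor 2 #11). The LCS DP gives dp[9][12] = 7, so this is optimal.

7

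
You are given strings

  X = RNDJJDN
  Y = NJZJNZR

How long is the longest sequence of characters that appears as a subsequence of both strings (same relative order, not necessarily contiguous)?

One common subsequence of length 4: N at X[2]=Y[1]; then J at X[4]=Y[2]; then J at X[5]=Y[4]; then N at X[7]=Y[5], and the DP table's final entry dp[7][7] is also 4, so no common subsequence is longer.

4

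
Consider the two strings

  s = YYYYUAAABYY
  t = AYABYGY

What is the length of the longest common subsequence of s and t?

5

Match Y at s[4]=t[2] → A at s[8]=t[3] → B at s[9]=t[4] → Y at s[10]=t[5] → Y at s[11]=t[7] — 5 characters in the same relative order in both. Since dp[11][7] = 5, nothing longer is possible.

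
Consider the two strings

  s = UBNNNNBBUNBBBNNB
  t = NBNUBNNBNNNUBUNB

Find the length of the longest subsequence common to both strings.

Match U at s[1]=t[4], B at s[2]=t[5], N at s[3]=t[7], N at s[4]=t[9], N at s[5]=t[10], N at s[6]=t[11], B at s[8]=t[13], U at s[9]=t[14], N at s[15]=t[15], B at s[16]=t[16] — 10 characters in the same relative order in both. Since dp[16][16] = 10, nothing longer is possible.

10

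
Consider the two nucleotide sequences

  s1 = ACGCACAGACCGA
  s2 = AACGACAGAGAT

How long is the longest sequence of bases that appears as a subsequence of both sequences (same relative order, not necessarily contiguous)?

10

One common subsequence of length 10: A at s1[1]=s2[2], C at s1[2]=s2[3], G at s1[3]=s2[4], A at s1[5]=s2[5], C at s1[6]=s2[6], A at s1[7]=s2[7], G at s1[8]=s2[8], A at s1[9]=s2[9], G at s1[12]=s2[10], A at s1[13]=s2[11]. Since dp[13][12] = 10, nothing longer is possible.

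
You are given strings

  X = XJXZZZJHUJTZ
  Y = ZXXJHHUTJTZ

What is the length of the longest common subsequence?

8

Let dp[i][j] be the LCS length of the first i characters of X and the first j characters of Y. dp[i][j] = dp[i-1][j-1]+1 when the i-th and j-th characters match, else max(dp[i-1][j], dp[i][j-1]).
    ·  Z  X  X  J  H  H  U  T  J  T  Z
 ·  0  0  0  0  0  0  0  0  0  0  0  0
 X  0  0  1  1  1  1  1  1  1  1  1  1
 J  0  0  1  1  2  2  2  2  2  2  2  2
 X  0  0  1  2  2  2  2  2  2  2  2  2
 Z  0  1  1  2  2  2  2  2  2  2  2  3
 Z  0  1  1  2  2  2  2  2  2  2  2  3
 Z  0  1  1  2  2  2  2  2  2  2  2  3
 J  0  1  1  2  3  3  3  3  3  3  3  3
 H  0  1  1  2  3  4  4  4  4  4  4  4
 U  0  1  1  2  3  4  4  5  5  5  5  5
 J  0  1  1  2  3  4  4  5  5  6  6  6
 T  0  1  1  2  3  4  4  5  6  6  7  7
 Z  0  1  1  2  3  4  4  5  6  6  7  8
dp[12][11] = 8. One LCS (by backtracking along matches): XXJHUJTZ.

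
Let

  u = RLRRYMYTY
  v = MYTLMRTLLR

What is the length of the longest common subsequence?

3

Match R at u[1]=v[6] → L at u[2]=v[9] → R at u[4]=v[10] — 3 characters in the same relative order in both. Since dp[9][10] = 3, nothing longer is possible.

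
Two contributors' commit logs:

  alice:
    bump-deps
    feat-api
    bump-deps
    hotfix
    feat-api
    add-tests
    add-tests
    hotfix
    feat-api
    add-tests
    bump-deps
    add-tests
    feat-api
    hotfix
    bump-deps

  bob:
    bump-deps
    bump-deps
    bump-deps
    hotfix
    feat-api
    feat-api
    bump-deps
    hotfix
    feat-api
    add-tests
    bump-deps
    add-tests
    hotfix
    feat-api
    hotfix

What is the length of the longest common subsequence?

Taking bump-deps [1,2] → bump-deps [3,3] → hotfix [4,4] → feat-api [5,6] → hotfix [8,8] → feat-api [9,9] → add-tests [10,10] → bump-deps [11,11] → add-tests [12,12] → feat-api [13,14] → hotfix [14,15] gives a common subsequence of length 11. dp[15][15] = 11 confirms this is the maximum.

11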